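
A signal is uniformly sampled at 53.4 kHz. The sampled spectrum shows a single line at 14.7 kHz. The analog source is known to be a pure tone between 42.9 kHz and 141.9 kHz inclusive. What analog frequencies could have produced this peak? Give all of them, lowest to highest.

68.1 kHz, 92.1 kHz, 121.5 kHz

Frequencies that alias to 14.7 kHz are k·fs ± 14.7 kHz for integer k ≥ 0.
k=0: 14.7 kHz.
k=1: 38.7 kHz, 68.1 kHz.
k=2: 92.1 kHz, 121.5 kHz.
k=3: 145.5 kHz, 174.9 kHz.
Within [42.9 kHz, 141.9 kHz]: 68.1 kHz, 92.1 kHz, 121.5 kHz.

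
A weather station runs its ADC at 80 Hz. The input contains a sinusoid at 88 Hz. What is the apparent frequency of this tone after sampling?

88 Hz mod fs = 8 Hz.
8 Hz ≤ fs/2 = 40 Hz, appears at 8 Hz.

8 Hz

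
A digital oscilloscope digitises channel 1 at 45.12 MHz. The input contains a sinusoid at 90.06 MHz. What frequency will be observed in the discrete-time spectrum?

90.06 MHz mod fs = 44.94 MHz.
44.94 MHz > fs/2 = 22.56 MHz, folds to fs − 44.94 MHz = 0.18 MHz.

0.18 MHz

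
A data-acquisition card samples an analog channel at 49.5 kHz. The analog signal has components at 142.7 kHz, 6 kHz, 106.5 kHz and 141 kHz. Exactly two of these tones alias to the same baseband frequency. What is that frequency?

fs/2 = 24.75 kHz.
142.7 kHz mod fs = 43.7 kHz.
43.7 kHz > fs/2 = 24.75 kHz, folds to fs − 43.7 kHz = 5.8 kHz.
6 kHz ≤ fs/2 = 24.75 kHz, passes unchanged.
106.5 kHz mod fs = 7.5 kHz.
7.5 kHz ≤ fs/2 = 24.75 kHz, appears at 7.5 kHz.
141 kHz mod fs = 42 kHz.
42 kHz > fs/2 = 24.75 kHz, folds to fs − 42 kHz = 7.5 kHz.
106.5 kHz and 141 kHz both map to 7.5 kHz.

7.5 kHz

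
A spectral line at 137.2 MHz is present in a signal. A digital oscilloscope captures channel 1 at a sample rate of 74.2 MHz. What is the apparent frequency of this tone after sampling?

137.2 MHz mod fs = 63 MHz.
63 MHz > fs/2 = 37.1 MHz, folds to fs − 63 MHz = 11.2 MHz.

11.2 MHz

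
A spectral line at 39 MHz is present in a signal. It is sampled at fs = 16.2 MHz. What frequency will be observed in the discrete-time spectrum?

39 MHz mod fs = 6.6 MHz.
6.6 MHz ≤ fs/2 = 8.1 MHz, appears at 6.6 MHz.

6.6 MHz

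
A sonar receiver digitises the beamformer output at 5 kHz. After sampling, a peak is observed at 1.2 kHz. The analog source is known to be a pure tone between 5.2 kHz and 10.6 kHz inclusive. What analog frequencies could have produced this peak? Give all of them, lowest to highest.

6.2 kHz, 8.8 kHz

Frequencies that alias to 1.2 kHz are k·fs ± 1.2 kHz for integer k ≥ 0.
k=0: 1.2 kHz.
k=1: 3.8 kHz, 6.2 kHz.
k=2: 8.8 kHz, 11.2 kHz.
k=3: 13.8 kHz, 16.2 kHz.
Within [5.2 kHz, 10.6 kHz]: 6.2 kHz, 8.8 kHz.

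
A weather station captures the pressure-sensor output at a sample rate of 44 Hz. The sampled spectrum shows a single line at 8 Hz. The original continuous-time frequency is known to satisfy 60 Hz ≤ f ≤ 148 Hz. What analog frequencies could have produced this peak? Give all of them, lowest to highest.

80 Hz, 96 Hz, 124 Hz, 140 Hz

Frequencies that alias to 8 Hz are k·fs ± 8 Hz for integer k ≥ 0.
k=0: 8 Hz.
k=1: 36 Hz, 52 Hz.
k=2: 80 Hz, 96 Hz.
k=3: 124 Hz, 140 Hz.
k=4: 168 Hz, 184 Hz.
Within [60 Hz, 148 Hz]: 80 Hz, 96 Hz, 124 Hz, 140 Hz.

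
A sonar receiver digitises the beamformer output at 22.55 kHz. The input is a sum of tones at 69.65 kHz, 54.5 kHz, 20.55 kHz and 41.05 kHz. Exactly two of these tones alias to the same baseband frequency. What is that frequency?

2 kHz

fs/2 = 11.275 kHz.
69.65 kHz mod fs = 2 kHz.
2 kHz ≤ fs/2 = 11.275 kHz, appears at 2 kHz.
54.5 kHz mod fs = 9.4 kHz.
9.4 kHz ≤ fs/2 = 11.275 kHz, appears at 9.4 kHz.
20.55 kHz > fs/2 = 11.275 kHz, folds to fs − 20.55 kHz = 2 kHz.
41.05 kHz mod fs = 18.5 kHz.
18.5 kHz > fs/2 = 11.275 kHz, folds to fs − 18.5 kHz = 4.05 kHz.
20.55 kHz and 69.65 kHz both map to 2 kHz.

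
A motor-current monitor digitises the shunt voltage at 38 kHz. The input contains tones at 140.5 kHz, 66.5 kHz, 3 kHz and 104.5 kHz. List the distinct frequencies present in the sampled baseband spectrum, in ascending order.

fs/2 = 19 kHz.
140.5 kHz mod fs = 26.5 kHz.
26.5 kHz > fs/2 = 19 kHz, folds to fs − 26.5 kHz = 11.5 kHz.
66.5 kHz mod fs = 28.5 kHz.
28.5 kHz > fs/2 = 19 kHz, folds to fs − 28.5 kHz = 9.5 kHz.
3 kHz ≤ fs/2 = 19 kHz, passes unchanged.
104.5 kHz mod fs = 28.5 kHz.
28.5 kHz > fs/2 = 19 kHz, folds to fs − 28.5 kHz = 9.5 kHz.
Distinct values: {3 kHz, 9.5 kHz, 11.5 kHz}.

3 kHz, 9.5 kHz, 11.5 kHz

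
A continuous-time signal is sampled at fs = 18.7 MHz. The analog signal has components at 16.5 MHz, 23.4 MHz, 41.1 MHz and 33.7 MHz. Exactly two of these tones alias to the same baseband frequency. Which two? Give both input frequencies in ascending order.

fs/2 = 9.35 MHz.
16.5 MHz > fs/2 = 9.35 MHz, folds to fs − 16.5 MHz = 2.2 MHz.
23.4 MHz mod fs = 4.7 MHz.
4.7 MHz ≤ fs/2 = 9.35 MHz, appears at 4.7 MHz.
41.1 MHz mod fs = 3.7 MHz.
3.7 MHz ≤ fs/2 = 9.35 MHz, appears at 3.7 MHz.
33.7 MHz mod fs = 15 MHz.
15 MHz > fs/2 = 9.35 MHz, folds to fs − 15 MHz = 3.7 MHz.
33.7 MHz and 41.1 MHz both map to 3.7 MHz.

33.7 MHz, 41.1 MHz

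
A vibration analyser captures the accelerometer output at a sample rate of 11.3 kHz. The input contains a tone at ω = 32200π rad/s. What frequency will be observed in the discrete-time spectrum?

ω = 32200π rad/s → f = ω/(2π) = 16100 Hz = 16.1 kHz.
16.1 kHz mod fs = 4.8 kHz.
4.8 kHz ≤ fs/2 = 5.65 kHz, appears at 4.8 kHz.

4.8 kHz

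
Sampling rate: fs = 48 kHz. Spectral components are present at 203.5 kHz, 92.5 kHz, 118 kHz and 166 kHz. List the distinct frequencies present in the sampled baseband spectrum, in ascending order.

fs/2 = 24 kHz.
203.5 kHz mod fs = 11.5 kHz.
11.5 kHz ≤ fs/2 = 24 kHz, appears at 11.5 kHz.
92.5 kHz mod fs = 44.5 kHz.
44.5 kHz > fs/2 = 24 kHz, folds to fs − 44.5 kHz = 3.5 kHz.
118 kHz mod fs = 22 kHz.
22 kHz ≤ fs/2 = 24 kHz, appears at 22 kHz.
166 kHz mod fs = 22 kHz.
22 kHz ≤ fs/2 = 24 kHz, appears at 22 kHz.
Distinct values: {3.5 kHz, 11.5 kHz, 22 kHz}.

3.5 kHz, 11.5 kHz, 22 kHz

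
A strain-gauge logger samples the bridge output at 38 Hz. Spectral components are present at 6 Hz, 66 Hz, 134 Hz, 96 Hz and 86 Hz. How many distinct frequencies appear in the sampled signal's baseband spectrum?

3

fs/2 = 19 Hz.
6 Hz ≤ fs/2 = 19 Hz, passes unchanged.
66 Hz mod fs = 28 Hz.
28 Hz > fs/2 = 19 Hz, folds to fs − 28 Hz = 10 Hz.
134 Hz mod fs = 20 Hz.
20 Hz > fs/2 = 19 Hz, folds to fs − 20 Hz = 18 Hz.
96 Hz mod fs = 20 Hz.
20 Hz > fs/2 = 19 Hz, folds to fs − 20 Hz = 18 Hz.
86 Hz mod fs = 10 Hz.
10 Hz ≤ fs/2 = 19 Hz, appears at 10 Hz.
Distinct values: {6 Hz, 10 Hz, 18 Hz} → 3.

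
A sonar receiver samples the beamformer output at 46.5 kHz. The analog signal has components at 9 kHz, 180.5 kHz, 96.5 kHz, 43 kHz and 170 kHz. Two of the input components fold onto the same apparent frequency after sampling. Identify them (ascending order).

43 kHz, 96.5 kHz

fs/2 = 23.25 kHz.
9 kHz ≤ fs/2 = 23.25 kHz, passes unchanged.
180.5 kHz mod fs = 41 kHz.
41 kHz > fs/2 = 23.25 kHz, folds to fs − 41 kHz = 5.5 kHz.
96.5 kHz mod fs = 3.5 kHz.
3.5 kHz ≤ fs/2 = 23.25 kHz, appears at 3.5 kHz.
43 kHz > fs/2 = 23.25 kHz, folds to fs − 43 kHz = 3.5 kHz.
170 kHz mod fs = 30.5 kHz.
30.5 kHz > fs/2 = 23.25 kHz, folds to fs − 30.5 kHz = 16 kHz.
43 kHz and 96.5 kHz both map to 3.5 kHz.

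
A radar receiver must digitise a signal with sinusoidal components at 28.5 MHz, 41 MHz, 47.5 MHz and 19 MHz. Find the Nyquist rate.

95 MHz

Highest-frequency component: 47.5 MHz.
Nyquist rate = 2 × 47.5 MHz = 95 MHz.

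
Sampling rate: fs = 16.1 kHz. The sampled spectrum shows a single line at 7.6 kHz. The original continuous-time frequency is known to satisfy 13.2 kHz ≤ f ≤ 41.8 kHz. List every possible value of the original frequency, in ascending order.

23.7 kHz, 24.6 kHz, 39.8 kHz, 40.7 kHz

Frequencies that alias to 7.6 kHz are k·fs ± 7.6 kHz for integer k ≥ 0.
k=0: 7.6 kHz.
k=1: 8.5 kHz, 23.7 kHz.
k=2: 24.6 kHz, 39.8 kHz.
k=3: 40.7 kHz, 55.9 kHz.
k=4: 56.8 kHz, 72 kHz.
Within [13.2 kHz, 41.8 kHz]: 23.7 kHz, 24.6 kHz, 39.8 kHz, 40.7 kHz.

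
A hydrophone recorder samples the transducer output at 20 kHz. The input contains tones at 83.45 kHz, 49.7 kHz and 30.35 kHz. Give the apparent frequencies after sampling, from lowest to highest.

3.45 kHz, 9.65 kHz, 9.7 kHz

fs/2 = 10 kHz.
83.45 kHz mod fs = 3.45 kHz.
3.45 kHz ≤ fs/2 = 10 kHz, appears at 3.45 kHz.
49.7 kHz mod fs = 9.7 kHz.
9.7 kHz ≤ fs/2 = 10 kHz, appears at 9.7 kHz.
30.35 kHz mod fs = 10.35 kHz.
10.35 kHz > fs/2 = 10 kHz, folds to fs − 10.35 kHz = 9.65 kHz.
Distinct values: {3.45 kHz, 9.65 kHz, 9.7 kHz}.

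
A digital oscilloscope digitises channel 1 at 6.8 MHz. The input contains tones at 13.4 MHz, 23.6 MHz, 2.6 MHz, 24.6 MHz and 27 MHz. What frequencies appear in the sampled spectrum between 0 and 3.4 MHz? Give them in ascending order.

fs/2 = 3.4 MHz.
13.4 MHz mod fs = 6.6 MHz.
6.6 MHz > fs/2 = 3.4 MHz, folds to fs − 6.6 MHz = 0.2 MHz.
23.6 MHz mod fs = 3.2 MHz.
3.2 MHz ≤ fs/2 = 3.4 MHz, appears at 3.2 MHz.
2.6 MHz ≤ fs/2 = 3.4 MHz, passes unchanged.
24.6 MHz mod fs = 4.2 MHz.
4.2 MHz > fs/2 = 3.4 MHz, folds to fs − 4.2 MHz = 2.6 MHz.
27 MHz mod fs = 6.6 MHz.
6.6 MHz > fs/2 = 3.4 MHz, folds to fs − 6.6 MHz = 0.2 MHz.
Distinct values: {0.2 MHz, 2.6 MHz, 3.2 MHz}.

0.2 MHz, 2.6 MHz, 3.2 MHz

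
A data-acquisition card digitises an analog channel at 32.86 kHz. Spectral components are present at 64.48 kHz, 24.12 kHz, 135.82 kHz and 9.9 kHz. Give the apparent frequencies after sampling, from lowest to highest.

fs/2 = 16.43 kHz.
64.48 kHz mod fs = 31.62 kHz.
31.62 kHz > fs/2 = 16.43 kHz, folds to fs − 31.62 kHz = 1.24 kHz.
24.12 kHz > fs/2 = 16.43 kHz, folds to fs − 24.12 kHz = 8.74 kHz.
135.82 kHz mod fs = 4.38 kHz.
4.38 kHz ≤ fs/2 = 16.43 kHz, appears at 4.38 kHz.
9.9 kHz ≤ fs/2 = 16.43 kHz, passes unchanged.
Distinct values: {1.24 kHz, 4.38 kHz, 8.74 kHz, 9.9 kHz}.

1.24 kHz, 4.38 kHz, 8.74 kHz, 9.9 kHz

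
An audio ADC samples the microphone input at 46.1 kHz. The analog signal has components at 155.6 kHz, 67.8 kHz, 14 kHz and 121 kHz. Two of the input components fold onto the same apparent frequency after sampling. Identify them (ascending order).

121 kHz, 155.6 kHz

fs/2 = 23.05 kHz.
155.6 kHz mod fs = 17.3 kHz.
17.3 kHz ≤ fs/2 = 23.05 kHz, appears at 17.3 kHz.
67.8 kHz mod fs = 21.7 kHz.
21.7 kHz ≤ fs/2 = 23.05 kHz, appears at 21.7 kHz.
14 kHz ≤ fs/2 = 23.05 kHz, passes unchanged.
121 kHz mod fs = 28.8 kHz.
28.8 kHz > fs/2 = 23.05 kHz, folds to fs − 28.8 kHz = 17.3 kHz.
121 kHz and 155.6 kHz both map to 17.3 kHz.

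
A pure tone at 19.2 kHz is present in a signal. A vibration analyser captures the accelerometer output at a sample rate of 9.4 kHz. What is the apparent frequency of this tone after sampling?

19.2 kHz mod fs = 0.4 kHz.
0.4 kHz ≤ fs/2 = 4.7 kHz, appears at 0.4 kHz.

0.4 kHz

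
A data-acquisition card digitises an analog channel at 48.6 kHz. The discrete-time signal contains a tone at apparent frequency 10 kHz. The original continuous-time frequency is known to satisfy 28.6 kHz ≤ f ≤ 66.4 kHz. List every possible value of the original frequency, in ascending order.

Frequencies that alias to 10 kHz are k·fs ± 10 kHz for integer k ≥ 0.
k=0: 10 kHz.
k=1: 38.6 kHz, 58.6 kHz.
k=2: 87.2 kHz, 107.2 kHz.
Within [28.6 kHz, 66.4 kHz]: 38.6 kHz, 58.6 kHz.

38.6 kHz, 58.6 kHz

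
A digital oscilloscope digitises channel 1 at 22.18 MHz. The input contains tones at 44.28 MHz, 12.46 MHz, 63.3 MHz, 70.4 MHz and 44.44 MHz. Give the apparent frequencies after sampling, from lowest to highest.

fs/2 = 11.09 MHz.
44.28 MHz mod fs = 22.1 MHz.
22.1 MHz > fs/2 = 11.09 MHz, folds to fs − 22.1 MHz = 0.08 MHz.
12.46 MHz > fs/2 = 11.09 MHz, folds to fs − 12.46 MHz = 9.72 MHz.
63.3 MHz mod fs = 18.94 MHz.
18.94 MHz > fs/2 = 11.09 MHz, folds to fs − 18.94 MHz = 3.24 MHz.
70.4 MHz mod fs = 3.86 MHz.
3.86 MHz ≤ fs/2 = 11.09 MHz, appears at 3.86 MHz.
44.44 MHz mod fs = 0.08 MHz.
0.08 MHz ≤ fs/2 = 11.09 MHz, appears at 0.08 MHz.
Distinct values: {0.08 MHz, 3.24 MHz, 3.86 MHz, 9.72 MHz}.

0.08 MHz, 3.24 MHz, 3.86 MHz, 9.72 MHz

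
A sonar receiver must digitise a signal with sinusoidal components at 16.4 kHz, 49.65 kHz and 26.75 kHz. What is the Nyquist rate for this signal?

99.3 kHz

Highest-frequency component: 49.65 kHz.
Nyquist rate = 2 × 49.65 kHz = 99.3 kHz.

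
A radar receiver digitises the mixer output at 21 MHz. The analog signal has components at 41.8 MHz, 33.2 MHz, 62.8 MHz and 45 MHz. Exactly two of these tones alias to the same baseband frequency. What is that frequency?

fs/2 = 10.5 MHz.
41.8 MHz mod fs = 20.8 MHz.
20.8 MHz > fs/2 = 10.5 MHz, folds to fs − 20.8 MHz = 0.2 MHz.
33.2 MHz mod fs = 12.2 MHz.
12.2 MHz > fs/2 = 10.5 MHz, folds to fs − 12.2 MHz = 8.8 MHz.
62.8 MHz mod fs = 20.8 MHz.
20.8 MHz > fs/2 = 10.5 MHz, folds to fs − 20.8 MHz = 0.2 MHz.
45 MHz mod fs = 3 MHz.
3 MHz ≤ fs/2 = 10.5 MHz, appears at 3 MHz.
41.8 MHz and 62.8 MHz both map to 0.2 MHz.

0.2 MHz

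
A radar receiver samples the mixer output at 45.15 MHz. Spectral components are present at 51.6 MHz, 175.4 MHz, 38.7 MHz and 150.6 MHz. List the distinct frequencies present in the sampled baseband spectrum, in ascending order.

fs/2 = 22.575 MHz.
51.6 MHz mod fs = 6.45 MHz.
6.45 MHz ≤ fs/2 = 22.575 MHz, appears at 6.45 MHz.
175.4 MHz mod fs = 39.95 MHz.
39.95 MHz > fs/2 = 22.575 MHz, folds to fs − 39.95 MHz = 5.2 MHz.
38.7 MHz > fs/2 = 22.575 MHz, folds to fs − 38.7 MHz = 6.45 MHz.
150.6 MHz mod fs = 15.15 MHz.
15.15 MHz ≤ fs/2 = 22.575 MHz, appears at 15.15 MHz.
Distinct values: {5.2 MHz, 6.45 MHz, 15.15 MHz}.

5.2 MHz, 6.45 MHz, 15.15 MHz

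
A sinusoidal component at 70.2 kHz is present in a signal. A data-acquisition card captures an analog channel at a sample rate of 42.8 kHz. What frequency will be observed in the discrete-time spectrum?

70.2 kHz mod fs = 27.4 kHz.
27.4 kHz > fs/2 = 21.4 kHz, folds to fs − 27.4 kHz = 15.4 kHz.

15.4 kHz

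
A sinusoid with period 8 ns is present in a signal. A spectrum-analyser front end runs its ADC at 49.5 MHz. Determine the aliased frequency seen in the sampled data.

T = 8 ns → f = 1/T = 125 MHz.
125 MHz mod fs = 26 MHz.
26 MHz > fs/2 = 24.75 MHz, folds to fs − 26 MHz = 23.5 MHz.

23.5 MHz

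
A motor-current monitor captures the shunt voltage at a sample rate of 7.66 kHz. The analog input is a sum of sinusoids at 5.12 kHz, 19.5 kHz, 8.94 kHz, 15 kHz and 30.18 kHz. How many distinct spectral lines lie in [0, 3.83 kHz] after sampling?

fs/2 = 3.83 kHz.
5.12 kHz > fs/2 = 3.83 kHz, folds to fs − 5.12 kHz = 2.54 kHz.
19.5 kHz mod fs = 4.18 kHz.
4.18 kHz > fs/2 = 3.83 kHz, folds to fs − 4.18 kHz = 3.48 kHz.
8.94 kHz mod fs = 1.28 kHz.
1.28 kHz ≤ fs/2 = 3.83 kHz, appears at 1.28 kHz.
15 kHz mod fs = 7.34 kHz.
7.34 kHz > fs/2 = 3.83 kHz, folds to fs − 7.34 kHz = 0.32 kHz.
30.18 kHz mod fs = 7.2 kHz.
7.2 kHz > fs/2 = 3.83 kHz, folds to fs − 7.2 kHz = 0.46 kHz.
Distinct values: {0.32 kHz, 0.46 kHz, 1.28 kHz, 2.54 kHz, 3.48 kHz} → 5.

5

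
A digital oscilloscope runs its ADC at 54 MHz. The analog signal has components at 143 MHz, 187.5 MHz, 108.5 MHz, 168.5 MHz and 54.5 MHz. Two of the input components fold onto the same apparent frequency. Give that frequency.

fs/2 = 27 MHz.
143 MHz mod fs = 35 MHz.
35 MHz > fs/2 = 27 MHz, folds to fs − 35 MHz = 19 MHz.
187.5 MHz mod fs = 25.5 MHz.
25.5 MHz ≤ fs/2 = 27 MHz, appears at 25.5 MHz.
108.5 MHz mod fs = 0.5 MHz.
0.5 MHz ≤ fs/2 = 27 MHz, appears at 0.5 MHz.
168.5 MHz mod fs = 6.5 MHz.
6.5 MHz ≤ fs/2 = 27 MHz, appears at 6.5 MHz.
54.5 MHz mod fs = 0.5 MHz.
0.5 MHz ≤ fs/2 = 27 MHz, appears at 0.5 MHz.
54.5 MHz and 108.5 MHz both map to 0.5 MHz.

0.5 MHz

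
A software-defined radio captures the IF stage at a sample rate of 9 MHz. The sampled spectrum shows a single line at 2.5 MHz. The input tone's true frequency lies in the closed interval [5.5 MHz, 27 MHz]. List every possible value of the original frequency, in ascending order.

Frequencies that alias to 2.5 MHz are k·fs ± 2.5 MHz for integer k ≥ 0.
k=0: 2.5 MHz.
k=1: 6.5 MHz, 11.5 MHz.
k=2: 15.5 MHz, 20.5 MHz.
k=3: 24.5 MHz, 29.5 MHz.
k=4: 33.5 MHz, 38.5 MHz.
Within [5.5 MHz, 27 MHz]: 6.5 MHz, 11.5 MHz, 15.5 MHz, 20.5 MHz, 24.5 MHz.

6.5 MHz, 11.5 MHz, 15.5 MHz, 20.5 MHz, 24.5 MHz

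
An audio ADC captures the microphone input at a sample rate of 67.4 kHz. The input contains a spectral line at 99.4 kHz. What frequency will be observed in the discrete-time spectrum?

32 kHz

99.4 kHz mod fs = 32 kHz.
32 kHz ≤ fs/2 = 33.7 kHz, appears at 32 kHz.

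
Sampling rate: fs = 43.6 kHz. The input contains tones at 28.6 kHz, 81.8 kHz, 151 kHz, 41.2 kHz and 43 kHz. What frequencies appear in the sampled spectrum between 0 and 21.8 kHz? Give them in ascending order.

0.6 kHz, 2.4 kHz, 5.4 kHz, 15 kHz, 20.2 kHz

fs/2 = 21.8 kHz.
28.6 kHz > fs/2 = 21.8 kHz, folds to fs − 28.6 kHz = 15 kHz.
81.8 kHz mod fs = 38.2 kHz.
38.2 kHz > fs/2 = 21.8 kHz, folds to fs − 38.2 kHz = 5.4 kHz.
151 kHz mod fs = 20.2 kHz.
20.2 kHz ≤ fs/2 = 21.8 kHz, appears at 20.2 kHz.
41.2 kHz > fs/2 = 21.8 kHz, folds to fs − 41.2 kHz = 2.4 kHz.
43 kHz > fs/2 = 21.8 kHz, folds to fs − 43 kHz = 0.6 kHz.
Distinct values: {0.6 kHz, 2.4 kHz, 5.4 kHz, 15 kHz, 20.2 kHz}.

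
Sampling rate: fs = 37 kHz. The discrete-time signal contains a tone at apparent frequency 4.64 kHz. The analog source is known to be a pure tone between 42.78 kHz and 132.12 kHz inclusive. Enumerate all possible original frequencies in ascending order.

69.36 kHz, 78.64 kHz, 106.36 kHz, 115.64 kHz

Frequencies that alias to 4.64 kHz are k·fs ± 4.64 kHz for integer k ≥ 0.
k=0: 4.64 kHz.
k=1: 32.36 kHz, 41.64 kHz.
k=2: 69.36 kHz, 78.64 kHz.
k=3: 106.36 kHz, 115.64 kHz.
k=4: 143.36 kHz, 152.64 kHz.
Within [42.78 kHz, 132.12 kHz]: 69.36 kHz, 78.64 kHz, 106.36 kHz, 115.64 kHz.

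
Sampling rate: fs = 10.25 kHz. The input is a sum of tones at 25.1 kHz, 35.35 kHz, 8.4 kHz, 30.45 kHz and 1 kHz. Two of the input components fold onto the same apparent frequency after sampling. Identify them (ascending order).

fs/2 = 5.125 kHz.
25.1 kHz mod fs = 4.6 kHz.
4.6 kHz ≤ fs/2 = 5.125 kHz, appears at 4.6 kHz.
35.35 kHz mod fs = 4.6 kHz.
4.6 kHz ≤ fs/2 = 5.125 kHz, appears at 4.6 kHz.
8.4 kHz > fs/2 = 5.125 kHz, folds to fs − 8.4 kHz = 1.85 kHz.
30.45 kHz mod fs = 9.95 kHz.
9.95 kHz > fs/2 = 5.125 kHz, folds to fs − 9.95 kHz = 0.3 kHz.
1 kHz ≤ fs/2 = 5.125 kHz, passes unchanged.
25.1 kHz and 35.35 kHz both map to 4.6 kHz.

25.1 kHz, 35.35 kHz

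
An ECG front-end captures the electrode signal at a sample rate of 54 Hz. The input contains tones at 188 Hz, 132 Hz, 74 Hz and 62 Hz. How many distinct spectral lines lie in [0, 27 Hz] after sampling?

4

fs/2 = 27 Hz.
188 Hz mod fs = 26 Hz.
26 Hz ≤ fs/2 = 27 Hz, appears at 26 Hz.
132 Hz mod fs = 24 Hz.
24 Hz ≤ fs/2 = 27 Hz, appears at 24 Hz.
74 Hz mod fs = 20 Hz.
20 Hz ≤ fs/2 = 27 Hz, appears at 20 Hz.
62 Hz mod fs = 8 Hz.
8 Hz ≤ fs/2 = 27 Hz, appears at 8 Hz.
Distinct values: {8 Hz, 20 Hz, 24 Hz, 26 Hz} → 4.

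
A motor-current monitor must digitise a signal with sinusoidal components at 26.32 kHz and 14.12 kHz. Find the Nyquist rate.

52.64 kHz

Highest-frequency component: 26.32 kHz.
Nyquist rate = 2 × 26.32 kHz = 52.64 kHz.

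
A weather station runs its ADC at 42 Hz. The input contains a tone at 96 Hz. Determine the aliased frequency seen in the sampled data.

96 Hz mod fs = 12 Hz.
12 Hz ≤ fs/2 = 21 Hz, appears at 12 Hz.

12 Hz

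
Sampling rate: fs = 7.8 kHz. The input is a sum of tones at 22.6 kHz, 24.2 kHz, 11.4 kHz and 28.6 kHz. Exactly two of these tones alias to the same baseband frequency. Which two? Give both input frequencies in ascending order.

fs/2 = 3.9 kHz.
22.6 kHz mod fs = 7 kHz.
7 kHz > fs/2 = 3.9 kHz, folds to fs − 7 kHz = 0.8 kHz.
24.2 kHz mod fs = 0.8 kHz.
0.8 kHz ≤ fs/2 = 3.9 kHz, appears at 0.8 kHz.
11.4 kHz mod fs = 3.6 kHz.
3.6 kHz ≤ fs/2 = 3.9 kHz, appears at 3.6 kHz.
28.6 kHz mod fs = 5.2 kHz.
5.2 kHz > fs/2 = 3.9 kHz, folds to fs − 5.2 kHz = 2.6 kHz.
22.6 kHz and 24.2 kHz both map to 0.8 kHz.

22.6 kHz, 24.2 kHz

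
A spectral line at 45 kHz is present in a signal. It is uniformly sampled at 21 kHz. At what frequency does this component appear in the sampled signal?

45 kHz mod fs = 3 kHz.
3 kHz ≤ fs/2 = 10.5 kHz, appears at 3 kHz.

3 kHz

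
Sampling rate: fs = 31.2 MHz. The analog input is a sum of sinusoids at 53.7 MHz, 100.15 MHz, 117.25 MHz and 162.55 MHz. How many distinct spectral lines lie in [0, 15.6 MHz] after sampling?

fs/2 = 15.6 MHz.
53.7 MHz mod fs = 22.5 MHz.
22.5 MHz > fs/2 = 15.6 MHz, folds to fs − 22.5 MHz = 8.7 MHz.
100.15 MHz mod fs = 6.55 MHz.
6.55 MHz ≤ fs/2 = 15.6 MHz, appears at 6.55 MHz.
117.25 MHz mod fs = 23.65 MHz.
23.65 MHz > fs/2 = 15.6 MHz, folds to fs − 23.65 MHz = 7.55 MHz.
162.55 MHz mod fs = 6.55 MHz.
6.55 MHz ≤ fs/2 = 15.6 MHz, appears at 6.55 MHz.
Distinct values: {6.55 MHz, 7.55 MHz, 8.7 MHz} → 3.

3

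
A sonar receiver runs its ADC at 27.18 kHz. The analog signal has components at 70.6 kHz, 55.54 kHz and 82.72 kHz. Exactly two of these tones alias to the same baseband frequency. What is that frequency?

1.18 kHz

fs/2 = 13.59 kHz.
70.6 kHz mod fs = 16.24 kHz.
16.24 kHz > fs/2 = 13.59 kHz, folds to fs − 16.24 kHz = 10.94 kHz.
55.54 kHz mod fs = 1.18 kHz.
1.18 kHz ≤ fs/2 = 13.59 kHz, appears at 1.18 kHz.
82.72 kHz mod fs = 1.18 kHz.
1.18 kHz ≤ fs/2 = 13.59 kHz, appears at 1.18 kHz.
55.54 kHz and 82.72 kHz both map to 1.18 kHz.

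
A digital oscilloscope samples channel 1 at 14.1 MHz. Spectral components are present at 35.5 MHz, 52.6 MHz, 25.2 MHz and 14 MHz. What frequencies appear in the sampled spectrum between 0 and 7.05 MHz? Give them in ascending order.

0.1 MHz, 3 MHz, 3.8 MHz, 6.8 MHz

fs/2 = 7.05 MHz.
35.5 MHz mod fs = 7.3 MHz.
7.3 MHz > fs/2 = 7.05 MHz, folds to fs − 7.3 MHz = 6.8 MHz.
52.6 MHz mod fs = 10.3 MHz.
10.3 MHz > fs/2 = 7.05 MHz, folds to fs − 10.3 MHz = 3.8 MHz.
25.2 MHz mod fs = 11.1 MHz.
11.1 MHz > fs/2 = 7.05 MHz, folds to fs − 11.1 MHz = 3 MHz.
14 MHz > fs/2 = 7.05 MHz, folds to fs − 14 MHz = 0.1 MHz.
Distinct values: {0.1 MHz, 3 MHz, 3.8 MHz, 6.8 MHz}.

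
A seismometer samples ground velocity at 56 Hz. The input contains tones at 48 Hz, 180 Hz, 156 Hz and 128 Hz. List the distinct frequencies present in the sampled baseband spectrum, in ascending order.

fs/2 = 28 Hz.
48 Hz > fs/2 = 28 Hz, folds to fs − 48 Hz = 8 Hz.
180 Hz mod fs = 12 Hz.
12 Hz ≤ fs/2 = 28 Hz, appears at 12 Hz.
156 Hz mod fs = 44 Hz.
44 Hz > fs/2 = 28 Hz, folds to fs − 44 Hz = 12 Hz.
128 Hz mod fs = 16 Hz.
16 Hz ≤ fs/2 = 28 Hz, appears at 16 Hz.
Distinct values: {8 Hz, 12 Hz, 16 Hz}.

8 Hz, 12 Hz, 16 Hz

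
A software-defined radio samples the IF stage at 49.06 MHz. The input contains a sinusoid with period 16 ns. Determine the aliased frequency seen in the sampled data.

T = 16 ns → f = 1/T = 62.5 MHz.
62.5 MHz mod fs = 13.44 MHz.
13.44 MHz ≤ fs/2 = 24.53 MHz, appears at 13.44 MHz.

13.44 MHz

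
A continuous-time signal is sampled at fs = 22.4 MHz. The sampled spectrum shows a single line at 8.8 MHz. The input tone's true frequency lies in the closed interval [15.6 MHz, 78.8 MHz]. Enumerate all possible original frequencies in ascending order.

Frequencies that alias to 8.8 MHz are k·fs ± 8.8 MHz for integer k ≥ 0.
k=0: 8.8 MHz.
k=1: 13.6 MHz, 31.2 MHz.
k=2: 36 MHz, 53.6 MHz.
k=3: 58.4 MHz, 76 MHz.
k=4: 80.8 MHz, 98.4 MHz.
Within [15.6 MHz, 78.8 MHz]: 31.2 MHz, 36 MHz, 53.6 MHz, 58.4 MHz, 76 MHz.

31.2 MHz, 36 MHz, 53.6 MHz, 58.4 MHz, 76 MHz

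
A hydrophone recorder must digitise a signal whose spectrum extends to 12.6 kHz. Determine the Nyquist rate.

25.2 kHz

Nyquist rate = 2 × 12.6 kHz = 25.2 kHz.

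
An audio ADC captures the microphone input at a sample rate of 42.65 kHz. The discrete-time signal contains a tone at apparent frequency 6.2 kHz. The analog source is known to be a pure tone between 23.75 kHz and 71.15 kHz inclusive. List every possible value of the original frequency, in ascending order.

Frequencies that alias to 6.2 kHz are k·fs ± 6.2 kHz for integer k ≥ 0.
k=0: 6.2 kHz.
k=1: 36.45 kHz, 48.85 kHz.
k=2: 79.1 kHz, 91.5 kHz.
Within [23.75 kHz, 71.15 kHz]: 36.45 kHz, 48.85 kHz.

36.45 kHz, 48.85 kHz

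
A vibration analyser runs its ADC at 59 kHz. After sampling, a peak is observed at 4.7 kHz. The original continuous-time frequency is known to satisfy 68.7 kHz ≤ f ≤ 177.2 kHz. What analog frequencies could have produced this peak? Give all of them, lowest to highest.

Frequencies that alias to 4.7 kHz are k·fs ± 4.7 kHz for integer k ≥ 0.
k=0: 4.7 kHz.
k=1: 54.3 kHz, 63.7 kHz.
k=2: 113.3 kHz, 122.7 kHz.
k=3: 172.3 kHz, 181.7 kHz.
k=4: 231.3 kHz, 240.7 kHz.
Within [68.7 kHz, 177.2 kHz]: 113.3 kHz, 122.7 kHz, 172.3 kHz.

113.3 kHz, 122.7 kHz, 172.3 kHz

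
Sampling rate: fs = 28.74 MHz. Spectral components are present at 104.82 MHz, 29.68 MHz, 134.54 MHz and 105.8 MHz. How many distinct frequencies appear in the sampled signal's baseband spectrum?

3

fs/2 = 14.37 MHz.
104.82 MHz mod fs = 18.6 MHz.
18.6 MHz > fs/2 = 14.37 MHz, folds to fs − 18.6 MHz = 10.14 MHz.
29.68 MHz mod fs = 0.94 MHz.
0.94 MHz ≤ fs/2 = 14.37 MHz, appears at 0.94 MHz.
134.54 MHz mod fs = 19.58 MHz.
19.58 MHz > fs/2 = 14.37 MHz, folds to fs − 19.58 MHz = 9.16 MHz.
105.8 MHz mod fs = 19.58 MHz.
19.58 MHz > fs/2 = 14.37 MHz, folds to fs − 19.58 MHz = 9.16 MHz.
Distinct values: {0.94 MHz, 9.16 MHz, 10.14 MHz} → 3.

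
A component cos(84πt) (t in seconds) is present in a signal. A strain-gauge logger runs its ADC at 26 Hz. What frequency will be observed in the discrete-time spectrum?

ω = 84π rad/s → f = ω/(2π) = 42 Hz.
42 Hz mod fs = 16 Hz.
16 Hz > fs/2 = 13 Hz, folds to fs − 16 Hz = 10 Hz.

10 Hz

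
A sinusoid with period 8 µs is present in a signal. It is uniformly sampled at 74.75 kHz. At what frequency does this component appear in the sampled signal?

24.5 kHz

T = 8 µs → f = 1/T = 125 kHz.
125 kHz mod fs = 50.25 kHz.
50.25 kHz > fs/2 = 37.375 kHz, folds to fs − 50.25 kHz = 24.5 kHz.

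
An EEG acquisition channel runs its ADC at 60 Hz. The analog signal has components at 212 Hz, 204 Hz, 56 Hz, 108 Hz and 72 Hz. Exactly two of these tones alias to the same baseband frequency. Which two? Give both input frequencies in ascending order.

72 Hz, 108 Hz

fs/2 = 30 Hz.
212 Hz mod fs = 32 Hz.
32 Hz > fs/2 = 30 Hz, folds to fs − 32 Hz = 28 Hz.
204 Hz mod fs = 24 Hz.
24 Hz ≤ fs/2 = 30 Hz, appears at 24 Hz.
56 Hz > fs/2 = 30 Hz, folds to fs − 56 Hz = 4 Hz.
108 Hz mod fs = 48 Hz.
48 Hz > fs/2 = 30 Hz, folds to fs − 48 Hz = 12 Hz.
72 Hz mod fs = 12 Hz.
12 Hz ≤ fs/2 = 30 Hz, appears at 12 Hz.
72 Hz and 108 Hz both map to 12 Hz.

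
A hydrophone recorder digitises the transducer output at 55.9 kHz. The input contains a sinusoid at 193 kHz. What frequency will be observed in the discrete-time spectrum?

193 kHz mod fs = 25.3 kHz.
25.3 kHz ≤ fs/2 = 27.95 kHz, appears at 25.3 kHz.

25.3 kHz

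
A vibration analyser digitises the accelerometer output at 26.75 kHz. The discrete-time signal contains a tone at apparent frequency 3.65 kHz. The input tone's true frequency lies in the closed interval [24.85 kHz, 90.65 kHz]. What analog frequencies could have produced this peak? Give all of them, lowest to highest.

Frequencies that alias to 3.65 kHz are k·fs ± 3.65 kHz for integer k ≥ 0.
k=0: 3.65 kHz.
k=1: 23.1 kHz, 30.4 kHz.
k=2: 49.85 kHz, 57.15 kHz.
k=3: 76.6 kHz, 83.9 kHz.
k=4: 103.35 kHz, 110.65 kHz.
Within [24.85 kHz, 90.65 kHz]: 30.4 kHz, 49.85 kHz, 57.15 kHz, 76.6 kHz, 83.9 kHz.

30.4 kHz, 49.85 kHz, 57.15 kHz, 76.6 kHz, 83.9 kHz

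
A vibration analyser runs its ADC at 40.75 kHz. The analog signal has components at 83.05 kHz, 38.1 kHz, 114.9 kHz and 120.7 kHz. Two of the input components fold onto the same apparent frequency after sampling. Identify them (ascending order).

83.05 kHz, 120.7 kHz

fs/2 = 20.375 kHz.
83.05 kHz mod fs = 1.55 kHz.
1.55 kHz ≤ fs/2 = 20.375 kHz, appears at 1.55 kHz.
38.1 kHz > fs/2 = 20.375 kHz, folds to fs − 38.1 kHz = 2.65 kHz.
114.9 kHz mod fs = 33.4 kHz.
33.4 kHz > fs/2 = 20.375 kHz, folds to fs − 33.4 kHz = 7.35 kHz.
120.7 kHz mod fs = 39.2 kHz.
39.2 kHz > fs/2 = 20.375 kHz, folds to fs − 39.2 kHz = 1.55 kHz.
83.05 kHz and 120.7 kHz both map to 1.55 kHz.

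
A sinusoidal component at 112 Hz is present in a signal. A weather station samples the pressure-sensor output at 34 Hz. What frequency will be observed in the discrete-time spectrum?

10 Hz

112 Hz mod fs = 10 Hz.
10 Hz ≤ fs/2 = 17 Hz, appears at 10 Hz.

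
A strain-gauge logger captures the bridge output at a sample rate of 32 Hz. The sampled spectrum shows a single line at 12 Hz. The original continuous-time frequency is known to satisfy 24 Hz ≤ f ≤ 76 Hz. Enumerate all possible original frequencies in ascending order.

Frequencies that alias to 12 Hz are k·fs ± 12 Hz for integer k ≥ 0.
k=0: 12 Hz.
k=1: 20 Hz, 44 Hz.
k=2: 52 Hz, 76 Hz.
k=3: 84 Hz, 108 Hz.
Within [24 Hz, 76 Hz]: 44 Hz, 52 Hz, 76 Hz.

44 Hz, 52 Hz, 76 Hz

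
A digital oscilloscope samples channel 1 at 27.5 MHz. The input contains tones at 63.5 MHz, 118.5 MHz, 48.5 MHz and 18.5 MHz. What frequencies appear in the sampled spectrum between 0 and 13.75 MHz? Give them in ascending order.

6.5 MHz, 8.5 MHz, 9 MHz

fs/2 = 13.75 MHz.
63.5 MHz mod fs = 8.5 MHz.
8.5 MHz ≤ fs/2 = 13.75 MHz, appears at 8.5 MHz.
118.5 MHz mod fs = 8.5 MHz.
8.5 MHz ≤ fs/2 = 13.75 MHz, appears at 8.5 MHz.
48.5 MHz mod fs = 21 MHz.
21 MHz > fs/2 = 13.75 MHz, folds to fs − 21 MHz = 6.5 MHz.
18.5 MHz > fs/2 = 13.75 MHz, folds to fs − 18.5 MHz = 9 MHz.
Distinct values: {6.5 MHz, 8.5 MHz, 9 MHz}.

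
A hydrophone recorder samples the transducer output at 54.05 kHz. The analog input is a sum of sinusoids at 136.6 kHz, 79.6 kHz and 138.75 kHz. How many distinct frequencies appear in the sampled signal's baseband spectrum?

2

fs/2 = 27.025 kHz.
136.6 kHz mod fs = 28.5 kHz.
28.5 kHz > fs/2 = 27.025 kHz, folds to fs − 28.5 kHz = 25.55 kHz.
79.6 kHz mod fs = 25.55 kHz.
25.55 kHz ≤ fs/2 = 27.025 kHz, appears at 25.55 kHz.
138.75 kHz mod fs = 30.65 kHz.
30.65 kHz > fs/2 = 27.025 kHz, folds to fs − 30.65 kHz = 23.4 kHz.
Distinct values: {23.4 kHz, 25.55 kHz} → 2.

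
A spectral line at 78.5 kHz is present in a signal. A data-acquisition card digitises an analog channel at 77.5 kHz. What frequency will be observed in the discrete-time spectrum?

1 kHz

78.5 kHz mod fs = 1 kHz.
1 kHz ≤ fs/2 = 38.75 kHz, appears at 1 kHz.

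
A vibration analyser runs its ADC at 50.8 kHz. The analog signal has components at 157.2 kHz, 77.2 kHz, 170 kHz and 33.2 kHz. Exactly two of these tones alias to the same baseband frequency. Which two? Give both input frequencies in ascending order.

33.2 kHz, 170 kHz

fs/2 = 25.4 kHz.
157.2 kHz mod fs = 4.8 kHz.
4.8 kHz ≤ fs/2 = 25.4 kHz, appears at 4.8 kHz.
77.2 kHz mod fs = 26.4 kHz.
26.4 kHz > fs/2 = 25.4 kHz, folds to fs − 26.4 kHz = 24.4 kHz.
170 kHz mod fs = 17.6 kHz.
17.6 kHz ≤ fs/2 = 25.4 kHz, appears at 17.6 kHz.
33.2 kHz > fs/2 = 25.4 kHz, folds to fs − 33.2 kHz = 17.6 kHz.
33.2 kHz and 170 kHz both map to 17.6 kHz.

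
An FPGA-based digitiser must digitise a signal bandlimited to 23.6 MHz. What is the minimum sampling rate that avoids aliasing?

47.2 MHz

Nyquist rate = 2 × 23.6 MHz = 47.2 MHz.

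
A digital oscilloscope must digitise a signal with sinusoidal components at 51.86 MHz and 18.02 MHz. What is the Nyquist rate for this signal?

103.72 MHz

Highest-frequency component: 51.86 MHz.
Nyquist rate = 2 × 51.86 MHz = 103.72 MHz.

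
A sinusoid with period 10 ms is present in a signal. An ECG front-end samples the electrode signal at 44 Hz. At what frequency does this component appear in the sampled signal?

12 Hz

T = 10 ms → f = 1/T = 100 Hz.
100 Hz mod fs = 12 Hz.
12 Hz ≤ fs/2 = 22 Hz, appears at 12 Hz.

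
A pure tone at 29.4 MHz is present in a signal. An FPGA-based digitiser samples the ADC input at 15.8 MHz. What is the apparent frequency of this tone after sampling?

2.2 MHz

29.4 MHz mod fs = 13.6 MHz.
13.6 MHz > fs/2 = 7.9 MHz, folds to fs − 13.6 MHz = 2.2 MHz.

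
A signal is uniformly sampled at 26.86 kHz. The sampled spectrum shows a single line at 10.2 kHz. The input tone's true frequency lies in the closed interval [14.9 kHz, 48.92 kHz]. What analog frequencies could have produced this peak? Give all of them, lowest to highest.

Frequencies that alias to 10.2 kHz are k·fs ± 10.2 kHz for integer k ≥ 0.
k=0: 10.2 kHz.
k=1: 16.66 kHz, 37.06 kHz.
k=2: 43.52 kHz, 63.92 kHz.
k=3: 70.38 kHz, 90.78 kHz.
Within [14.9 kHz, 48.92 kHz]: 16.66 kHz, 37.06 kHz, 43.52 kHz.

16.66 kHz, 37.06 kHz, 43.52 kHz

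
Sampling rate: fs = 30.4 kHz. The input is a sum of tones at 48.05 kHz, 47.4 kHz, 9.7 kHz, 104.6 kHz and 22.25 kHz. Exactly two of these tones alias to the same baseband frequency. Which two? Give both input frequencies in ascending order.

fs/2 = 15.2 kHz.
48.05 kHz mod fs = 17.65 kHz.
17.65 kHz > fs/2 = 15.2 kHz, folds to fs − 17.65 kHz = 12.75 kHz.
47.4 kHz mod fs = 17 kHz.
17 kHz > fs/2 = 15.2 kHz, folds to fs − 17 kHz = 13.4 kHz.
9.7 kHz ≤ fs/2 = 15.2 kHz, passes unchanged.
104.6 kHz mod fs = 13.4 kHz.
13.4 kHz ≤ fs/2 = 15.2 kHz, appears at 13.4 kHz.
22.25 kHz > fs/2 = 15.2 kHz, folds to fs − 22.25 kHz = 8.15 kHz.
47.4 kHz and 104.6 kHz both map to 13.4 kHz.

47.4 kHz, 104.6 kHz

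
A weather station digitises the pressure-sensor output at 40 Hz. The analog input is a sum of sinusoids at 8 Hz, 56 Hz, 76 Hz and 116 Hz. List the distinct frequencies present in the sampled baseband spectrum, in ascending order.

4 Hz, 8 Hz, 16 Hz

fs/2 = 20 Hz.
8 Hz ≤ fs/2 = 20 Hz, passes unchanged.
56 Hz mod fs = 16 Hz.
16 Hz ≤ fs/2 = 20 Hz, appears at 16 Hz.
76 Hz mod fs = 36 Hz.
36 Hz > fs/2 = 20 Hz, folds to fs − 36 Hz = 4 Hz.
116 Hz mod fs = 36 Hz.
36 Hz > fs/2 = 20 Hz, folds to fs − 36 Hz = 4 Hz.
Distinct values: {4 Hz, 8 Hz, 16 Hz}.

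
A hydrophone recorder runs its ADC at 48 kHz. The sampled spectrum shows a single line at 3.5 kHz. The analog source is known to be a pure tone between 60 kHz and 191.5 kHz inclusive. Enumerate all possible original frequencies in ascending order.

92.5 kHz, 99.5 kHz, 140.5 kHz, 147.5 kHz, 188.5 kHz

Frequencies that alias to 3.5 kHz are k·fs ± 3.5 kHz for integer k ≥ 0.
k=0: 3.5 kHz.
k=1: 44.5 kHz, 51.5 kHz.
k=2: 92.5 kHz, 99.5 kHz.
k=3: 140.5 kHz, 147.5 kHz.
k=4: 188.5 kHz, 195.5 kHz.
k=5: 236.5 kHz, 243.5 kHz.
Within [60 kHz, 191.5 kHz]: 92.5 kHz, 99.5 kHz, 140.5 kHz, 147.5 kHz, 188.5 kHz.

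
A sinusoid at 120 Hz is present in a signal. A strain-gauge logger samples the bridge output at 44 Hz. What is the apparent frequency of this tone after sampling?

12 Hz

120 Hz mod fs = 32 Hz.
32 Hz > fs/2 = 22 Hz, folds to fs − 32 Hz = 12 Hz.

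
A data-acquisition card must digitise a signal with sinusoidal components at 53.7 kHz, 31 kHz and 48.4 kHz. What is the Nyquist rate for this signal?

Highest-frequency component: 53.7 kHz.
Nyquist rate = 2 × 53.7 kHz = 107.4 kHz.

107.4 kHz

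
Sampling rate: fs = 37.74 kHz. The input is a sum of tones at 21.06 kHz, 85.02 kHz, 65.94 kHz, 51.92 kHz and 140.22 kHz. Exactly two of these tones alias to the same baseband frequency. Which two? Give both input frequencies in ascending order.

fs/2 = 18.87 kHz.
21.06 kHz > fs/2 = 18.87 kHz, folds to fs − 21.06 kHz = 16.68 kHz.
85.02 kHz mod fs = 9.54 kHz.
9.54 kHz ≤ fs/2 = 18.87 kHz, appears at 9.54 kHz.
65.94 kHz mod fs = 28.2 kHz.
28.2 kHz > fs/2 = 18.87 kHz, folds to fs − 28.2 kHz = 9.54 kHz.
51.92 kHz mod fs = 14.18 kHz.
14.18 kHz ≤ fs/2 = 18.87 kHz, appears at 14.18 kHz.
140.22 kHz mod fs = 27 kHz.
27 kHz > fs/2 = 18.87 kHz, folds to fs − 27 kHz = 10.74 kHz.
65.94 kHz and 85.02 kHz both map to 9.54 kHz.

65.94 kHz, 85.02 kHz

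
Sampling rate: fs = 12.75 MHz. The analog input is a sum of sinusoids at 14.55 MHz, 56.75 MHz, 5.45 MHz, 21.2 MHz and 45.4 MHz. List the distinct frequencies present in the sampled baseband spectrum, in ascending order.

1.8 MHz, 4.3 MHz, 5.45 MHz, 5.6 MHz, 5.75 MHz

fs/2 = 6.375 MHz.
14.55 MHz mod fs = 1.8 MHz.
1.8 MHz ≤ fs/2 = 6.375 MHz, appears at 1.8 MHz.
56.75 MHz mod fs = 5.75 MHz.
5.75 MHz ≤ fs/2 = 6.375 MHz, appears at 5.75 MHz.
5.45 MHz ≤ fs/2 = 6.375 MHz, passes unchanged.
21.2 MHz mod fs = 8.45 MHz.
8.45 MHz > fs/2 = 6.375 MHz, folds to fs − 8.45 MHz = 4.3 MHz.
45.4 MHz mod fs = 7.15 MHz.
7.15 MHz > fs/2 = 6.375 MHz, folds to fs − 7.15 MHz = 5.6 MHz.
Distinct values: {1.8 MHz, 4.3 MHz, 5.45 MHz, 5.6 MHz, 5.75 MHz}.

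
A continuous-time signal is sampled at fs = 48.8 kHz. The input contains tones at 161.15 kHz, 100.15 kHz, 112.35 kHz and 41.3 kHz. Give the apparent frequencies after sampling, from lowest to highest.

fs/2 = 24.4 kHz.
161.15 kHz mod fs = 14.75 kHz.
14.75 kHz ≤ fs/2 = 24.4 kHz, appears at 14.75 kHz.
100.15 kHz mod fs = 2.55 kHz.
2.55 kHz ≤ fs/2 = 24.4 kHz, appears at 2.55 kHz.
112.35 kHz mod fs = 14.75 kHz.
14.75 kHz ≤ fs/2 = 24.4 kHz, appears at 14.75 kHz.
41.3 kHz > fs/2 = 24.4 kHz, folds to fs − 41.3 kHz = 7.5 kHz.
Distinct values: {2.55 kHz, 7.5 kHz, 14.75 kHz}.

2.55 kHz, 7.5 kHz, 14.75 kHz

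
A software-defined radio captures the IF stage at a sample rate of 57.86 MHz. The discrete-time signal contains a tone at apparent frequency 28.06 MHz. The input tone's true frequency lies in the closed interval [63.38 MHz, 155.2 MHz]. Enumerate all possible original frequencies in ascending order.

Frequencies that alias to 28.06 MHz are k·fs ± 28.06 MHz for integer k ≥ 0.
k=0: 28.06 MHz.
k=1: 29.8 MHz, 85.92 MHz.
k=2: 87.66 MHz, 143.78 MHz.
k=3: 145.52 MHz, 201.64 MHz.
k=4: 203.38 MHz, 259.5 MHz.
Within [63.38 MHz, 155.2 MHz]: 85.92 MHz, 87.66 MHz, 143.78 MHz, 145.52 MHz.

85.92 MHz, 87.66 MHz, 143.78 MHz, 145.52 MHz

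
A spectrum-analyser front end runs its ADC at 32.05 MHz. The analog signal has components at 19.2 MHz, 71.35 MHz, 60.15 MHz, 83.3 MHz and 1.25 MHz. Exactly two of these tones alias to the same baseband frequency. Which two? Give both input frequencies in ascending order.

19.2 MHz, 83.3 MHz

fs/2 = 16.025 MHz.
19.2 MHz > fs/2 = 16.025 MHz, folds to fs − 19.2 MHz = 12.85 MHz.
71.35 MHz mod fs = 7.25 MHz.
7.25 MHz ≤ fs/2 = 16.025 MHz, appears at 7.25 MHz.
60.15 MHz mod fs = 28.1 MHz.
28.1 MHz > fs/2 = 16.025 MHz, folds to fs − 28.1 MHz = 3.95 MHz.
83.3 MHz mod fs = 19.2 MHz.
19.2 MHz > fs/2 = 16.025 MHz, folds to fs − 19.2 MHz = 12.85 MHz.
1.25 MHz ≤ fs/2 = 16.025 MHz, passes unchanged.
19.2 MHz and 83.3 MHz both map to 12.85 MHz.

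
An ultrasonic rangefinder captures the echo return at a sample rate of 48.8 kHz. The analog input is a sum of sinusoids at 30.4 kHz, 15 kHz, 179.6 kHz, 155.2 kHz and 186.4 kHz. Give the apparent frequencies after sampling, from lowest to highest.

fs/2 = 24.4 kHz.
30.4 kHz > fs/2 = 24.4 kHz, folds to fs − 30.4 kHz = 18.4 kHz.
15 kHz ≤ fs/2 = 24.4 kHz, passes unchanged.
179.6 kHz mod fs = 33.2 kHz.
33.2 kHz > fs/2 = 24.4 kHz, folds to fs − 33.2 kHz = 15.6 kHz.
155.2 kHz mod fs = 8.8 kHz.
8.8 kHz ≤ fs/2 = 24.4 kHz, appears at 8.8 kHz.
186.4 kHz mod fs = 40 kHz.
40 kHz > fs/2 = 24.4 kHz, folds to fs − 40 kHz = 8.8 kHz.
Distinct values: {8.8 kHz, 15 kHz, 15.6 kHz, 18.4 kHz}.

8.8 kHz, 15 kHz, 15.6 kHz, 18.4 kHz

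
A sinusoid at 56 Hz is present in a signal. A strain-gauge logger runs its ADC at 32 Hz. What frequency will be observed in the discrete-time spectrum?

56 Hz mod fs = 24 Hz.
24 Hz > fs/2 = 16 Hz, folds to fs − 24 Hz = 8 Hz.

8 Hz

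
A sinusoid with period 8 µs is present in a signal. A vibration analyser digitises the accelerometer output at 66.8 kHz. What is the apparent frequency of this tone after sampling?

T = 8 µs → f = 1/T = 125 kHz.
125 kHz mod fs = 58.2 kHz.
58.2 kHz > fs/2 = 33.4 kHz, folds to fs − 58.2 kHz = 8.6 kHz.

8.6 kHz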